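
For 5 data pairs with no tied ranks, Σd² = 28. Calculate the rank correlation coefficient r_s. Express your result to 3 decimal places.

ρ = 1 − 6Σd² / [n(n²−1)] = 1 − 6×28 / (5×24)
  = 1 − 168/120 = 1 − 1.4000 ≈ -0.400

-0.400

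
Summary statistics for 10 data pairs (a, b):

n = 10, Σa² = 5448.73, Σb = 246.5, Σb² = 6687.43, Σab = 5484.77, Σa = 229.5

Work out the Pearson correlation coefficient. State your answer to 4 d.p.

-0.5173

r = (nΣab − ΣaΣb) / √[(nΣa² − (Σa)²)(nΣb² − (Σb)²)]
Numerator: 10×5484.77 − 229.5×246.5 = -1724.05
Denominator: √[(54487.3 − 52670.25)(66874.3 − 60762.25)] = √[1817.05 × 6112.05] = 3332.5516
r = -1724.05 / 3332.5516 ≈ -0.5173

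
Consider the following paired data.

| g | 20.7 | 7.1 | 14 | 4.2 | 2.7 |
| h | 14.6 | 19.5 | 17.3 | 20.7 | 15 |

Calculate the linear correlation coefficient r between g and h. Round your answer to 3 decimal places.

n = 5, Σg = 48.7, Σh = 87.1, Σg² = 699.83, Σh² = 1546.19, Σgh = 810.31
nΣgh − ΣgΣh = 4051.55 − 4241.77 = -190.22
nΣg² − (Σg)² = 3499.15 − 2371.69 = 1127.46; nΣh² − (Σh)² = 7730.95 − 7586.41 = 144.54
r = -190.22 / √(1127.46 × 144.54) = -190.22 / 403.6868 ≈ -0.471

-0.471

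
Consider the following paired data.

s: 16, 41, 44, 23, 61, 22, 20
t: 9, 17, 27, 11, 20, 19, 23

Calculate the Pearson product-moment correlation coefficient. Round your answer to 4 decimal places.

0.4659

n = 7, Σs = 227, Σt = 126, Σs² = 9007, Σt² = 2510, Σst = 4380
nΣst − ΣsΣt = 30660 − 28602 = 2058
nΣs² − (Σs)² = 63049 − 51529 = 11520; nΣt² − (Σt)² = 17570 − 15876 = 1694
r = 2058 / √(11520 × 1694) = 2058 / 4417.5649 ≈ 0.4659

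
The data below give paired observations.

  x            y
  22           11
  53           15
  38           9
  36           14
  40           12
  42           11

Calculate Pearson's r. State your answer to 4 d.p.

n = 6, Σx = 231, Σy = 72, Σx² = 9397, Σy² = 888, Σxy = 2825
nΣxy − ΣxΣy = 16950 − 16632 = 318
nΣx² − (Σx)² = 56382 − 53361 = 3021; nΣy² − (Σy)² = 5328 − 5184 = 144
r = 318 / √(3021 × 144) = 318 / 659.5635 ≈ 0.4821

0.4821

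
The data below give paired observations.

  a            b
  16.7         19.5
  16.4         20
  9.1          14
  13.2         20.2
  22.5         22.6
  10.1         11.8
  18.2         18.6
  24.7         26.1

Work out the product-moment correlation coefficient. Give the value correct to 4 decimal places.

n = 8, Σa = 130.9, Σb = 152.8, Σa² = 2354.49, Σb² = 3061.46, Σab = 2658.56
nΣab − ΣaΣb = 21268.48 − 20001.52 = 1266.96
nΣa² − (Σa)² = 18835.92 − 17134.81 = 1701.11; nΣb² − (Σb)² = 24491.68 − 23347.84 = 1143.84
r = 1266.96 / √(1701.11 × 1143.84) = 1266.96 / 1394.9185 ≈ 0.9083

0.9083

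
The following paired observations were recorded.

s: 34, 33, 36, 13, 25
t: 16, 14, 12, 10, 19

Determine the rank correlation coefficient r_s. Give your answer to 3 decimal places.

0.100

Rank s: 4, 3, 5, 1, 2
Rank t: 4, 3, 2, 1, 5
d = rank(s) − rank(t): 0, 0, 3, 0, -3; Σd² = 18
ρ = 1 − 6Σd² / [n(n²−1)] = 1 − 6×18 / (5×24) = 1 − 108/120 ≈ 0.100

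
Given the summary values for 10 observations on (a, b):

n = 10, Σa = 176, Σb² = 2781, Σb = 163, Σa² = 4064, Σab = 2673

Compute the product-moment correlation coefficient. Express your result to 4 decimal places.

r = (nΣab − ΣaΣb) / √[(nΣa² − (Σa)²)(nΣb² − (Σb)²)]
Numerator: 10×2673 − 176×163 = -1958
Denominator: √[(40640 − 30976)(27810 − 26569)] = √[9664 × 1241] = 3463.0946
r = -1958 / 3463.0946 ≈ -0.5654

-0.5654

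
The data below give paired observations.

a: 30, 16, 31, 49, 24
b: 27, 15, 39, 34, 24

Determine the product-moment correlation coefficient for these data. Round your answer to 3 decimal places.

0.734

n = 5, Σa = 150, Σb = 139, Σa² = 5094, Σb² = 4207, Σab = 4501
nΣab − ΣaΣb = 22505 − 20850 = 1655
nΣa² − (Σa)² = 25470 − 22500 = 2970; nΣb² − (Σb)² = 21035 − 19321 = 1714
r = 1655 / √(2970 × 1714) = 1655 / 2256.2314 ≈ 0.734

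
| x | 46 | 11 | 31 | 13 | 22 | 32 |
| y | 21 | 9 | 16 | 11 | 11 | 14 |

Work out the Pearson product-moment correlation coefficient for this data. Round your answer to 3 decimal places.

0.957

n = 6, Σx = 155, Σy = 82, Σx² = 4875, Σy² = 1216, Σxy = 2394
nΣxy − ΣxΣy = 14364 − 12710 = 1654
nΣx² − (Σx)² = 29250 − 24025 = 5225; nΣy² − (Σy)² = 7296 − 6724 = 572
r = 1654 / √(5225 × 572) = 1654 / 1728.7857 ≈ 0.957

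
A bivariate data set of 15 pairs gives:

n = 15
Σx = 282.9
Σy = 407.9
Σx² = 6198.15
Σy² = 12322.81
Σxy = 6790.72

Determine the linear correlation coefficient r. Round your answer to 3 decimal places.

-0.876

r = (nΣxy − ΣxΣy) / √[(nΣx² − (Σx)²)(nΣy² − (Σy)²)]
Numerator: 15×6790.72 − 282.9×407.9 = -13534.11
Denominator: √[(92972.25 − 80032.41)(184842.15 − 166382.41)] = √[12939.84 × 18459.74] = 15455.2930
r = -13534.11 / 15455.2930 ≈ -0.876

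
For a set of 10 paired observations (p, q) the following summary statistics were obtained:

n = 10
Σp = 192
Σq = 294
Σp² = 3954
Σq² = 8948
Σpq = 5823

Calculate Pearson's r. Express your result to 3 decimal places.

0.624

r = (nΣpq − ΣpΣq) / √[(nΣp² − (Σp)²)(nΣq² − (Σq)²)]
Numerator: 10×5823 − 192×294 = 1782
Denominator: √[(39540 − 36864)(89480 − 86436)] = √[2676 × 3044] = 2854.0750
r = 1782 / 2854.0750 ≈ 0.624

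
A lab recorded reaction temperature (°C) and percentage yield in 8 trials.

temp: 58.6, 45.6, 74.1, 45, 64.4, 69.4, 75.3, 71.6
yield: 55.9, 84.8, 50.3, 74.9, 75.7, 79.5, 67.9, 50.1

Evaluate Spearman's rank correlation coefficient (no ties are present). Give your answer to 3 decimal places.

Rank temp: 3, 2, 7, 1, 4, 5, 8, 6
Rank yield: 3, 8, 2, 5, 6, 7, 4, 1
d = rank(temp) − rank(yield): 0, -6, 5, -4, -2, -2, 4, 5; Σd² = 126
ρ = 1 − 6Σd² / [n(n²−1)] = 1 − 6×126 / (8×63) = 1 − 756/504 ≈ -0.500

-0.500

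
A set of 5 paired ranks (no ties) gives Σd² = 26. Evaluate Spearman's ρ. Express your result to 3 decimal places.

ρ = 1 − 6Σd² / [n(n²−1)] = 1 − 6×26 / (5×24)
  = 1 − 156/120 = 1 − 1.3000 ≈ -0.300

-0.300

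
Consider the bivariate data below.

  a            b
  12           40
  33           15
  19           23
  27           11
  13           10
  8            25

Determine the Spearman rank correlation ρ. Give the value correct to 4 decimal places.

Rank a: 2, 6, 4, 5, 3, 1
Rank b: 6, 3, 4, 2, 1, 5
d = rank(a) − rank(b): -4, 3, 0, 3, 2, -4; Σd² = 54
ρ = 1 − 6Σd² / [n(n²−1)] = 1 − 6×54 / (6×35) = 1 − 324/210 ≈ -0.5429

-0.5429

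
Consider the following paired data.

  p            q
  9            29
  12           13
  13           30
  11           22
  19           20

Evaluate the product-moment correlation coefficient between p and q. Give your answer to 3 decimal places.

-0.287

n = 5, Σp = 64, Σq = 114, Σp² = 876, Σq² = 2794, Σpq = 1429
nΣpq − ΣpΣq = 7145 − 7296 = -151
nΣp² − (Σp)² = 4380 − 4096 = 284; nΣq² − (Σq)² = 13970 − 12996 = 974
r = -151 / √(284 × 974) = -151 / 525.9430 ≈ -0.287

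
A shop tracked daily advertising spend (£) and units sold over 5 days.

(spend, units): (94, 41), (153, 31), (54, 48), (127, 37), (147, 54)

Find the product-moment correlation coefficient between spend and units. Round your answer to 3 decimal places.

-0.295

n = 5, Σx = 575, Σy = 211, Σx² = 72899, Σy² = 9231, Σxy = 23826
nΣxy − ΣxΣy = 119130 − 121325 = -2195
nΣx² − (Σx)² = 364495 − 330625 = 33870; nΣy² − (Σy)² = 46155 − 44521 = 1634
r = -2195 / √(33870 × 1634) = -2195 / 7439.3266 ≈ -0.295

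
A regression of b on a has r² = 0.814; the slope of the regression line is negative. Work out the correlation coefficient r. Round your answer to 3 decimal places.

|r| = √0.814 = 0.902
The association is negative, so r = −0.902.

-0.902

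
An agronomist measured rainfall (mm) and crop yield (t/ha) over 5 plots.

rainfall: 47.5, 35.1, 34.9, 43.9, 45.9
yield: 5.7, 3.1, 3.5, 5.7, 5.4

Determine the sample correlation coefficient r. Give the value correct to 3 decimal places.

n = 5, Σx = 207.3, Σy = 23.4, Σx² = 8740.29, Σy² = 116, Σxy = 999.8
nΣxy − ΣxΣy = 4999 − 4850.82 = 148.18
nΣx² − (Σx)² = 43701.45 − 42973.29 = 728.16; nΣy² − (Σy)² = 580 − 547.56 = 32.44
r = 148.18 / √(728.16 × 32.44) = 148.18 / 153.6929 ≈ 0.964

0.964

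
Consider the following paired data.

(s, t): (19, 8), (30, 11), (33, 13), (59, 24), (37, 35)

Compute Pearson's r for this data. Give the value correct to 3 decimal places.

0.583

n = 5, Σs = 178, Σt = 91, Σs² = 7200, Σt² = 2155, Σst = 3622
nΣst − ΣsΣt = 18110 − 16198 = 1912
nΣs² − (Σs)² = 36000 − 31684 = 4316; nΣt² − (Σt)² = 10775 − 8281 = 2494
r = 1912 / √(4316 × 2494) = 1912 / 3280.8694 ≈ 0.583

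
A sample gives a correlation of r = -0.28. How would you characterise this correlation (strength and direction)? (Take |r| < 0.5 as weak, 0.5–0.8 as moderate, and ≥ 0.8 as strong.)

weak negative

r = -0.28 < 0 so the relationship is negative.
|r| = 0.28, which falls in the weak range.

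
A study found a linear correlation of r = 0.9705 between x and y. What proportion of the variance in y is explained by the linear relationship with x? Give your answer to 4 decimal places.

0.9419

r² = (0.9705)² = 0.9419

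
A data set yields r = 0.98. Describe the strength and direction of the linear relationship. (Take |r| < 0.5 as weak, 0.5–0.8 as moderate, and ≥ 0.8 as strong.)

r = 0.98 > 0 so the relationship is positive.
|r| = 0.98, which falls in the strong range.

strong positive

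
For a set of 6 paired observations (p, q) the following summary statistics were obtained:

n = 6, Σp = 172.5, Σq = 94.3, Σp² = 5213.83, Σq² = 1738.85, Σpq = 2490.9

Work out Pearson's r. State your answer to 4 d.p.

r = (nΣpq − ΣpΣq) / √[(nΣp² − (Σp)²)(nΣq² − (Σq)²)]
Numerator: 6×2490.9 − 172.5×94.3 = -1321.35
Denominator: √[(31282.98 − 29756.25)(10433.1 − 8892.49)] = √[1526.73 × 1540.61] = 1533.6543
r = -1321.35 / 1533.6543 ≈ -0.8616

-0.8616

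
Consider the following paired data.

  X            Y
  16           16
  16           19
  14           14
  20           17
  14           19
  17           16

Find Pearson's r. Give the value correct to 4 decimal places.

0.0539

n = 6, ΣX = 97, ΣY = 101, ΣX² = 1593, ΣY² = 1719, ΣXY = 1634
nΣXY − ΣXΣY = 9804 − 9797 = 7
nΣX² − (ΣX)² = 9558 − 9409 = 149; nΣY² − (ΣY)² = 10314 − 10201 = 113
r = 7 / √(149 × 113) = 7 / 129.7575 ≈ 0.0539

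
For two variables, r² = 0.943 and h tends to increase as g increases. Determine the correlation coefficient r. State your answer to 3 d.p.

|r| = √0.943 = 0.971
The association is positive, so r = 0.971.

0.971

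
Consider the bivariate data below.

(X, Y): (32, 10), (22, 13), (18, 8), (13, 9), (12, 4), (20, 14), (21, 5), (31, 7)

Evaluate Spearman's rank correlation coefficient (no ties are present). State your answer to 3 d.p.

Rank X: 8, 6, 3, 2, 1, 4, 5, 7
Rank Y: 6, 7, 4, 5, 1, 8, 2, 3
d = rank(X) − rank(Y): 2, -1, -1, -3, 0, -4, 3, 4; Σd² = 56
ρ = 1 − 6Σd² / [n(n²−1)] = 1 − 6×56 / (8×63) = 1 − 336/504 ≈ 0.333

0.333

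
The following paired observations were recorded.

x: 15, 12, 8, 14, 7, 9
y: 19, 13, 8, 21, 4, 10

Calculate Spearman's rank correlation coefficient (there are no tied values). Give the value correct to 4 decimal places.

0.9429

Rank x: 6, 4, 2, 5, 1, 3
Rank y: 5, 4, 2, 6, 1, 3
d = rank(x) − rank(y): 1, 0, 0, -1, 0, 0; Σd² = 2
ρ = 1 − 6Σd² / [n(n²−1)] = 1 − 6×2 / (6×35) = 1 − 12/210 ≈ 0.9429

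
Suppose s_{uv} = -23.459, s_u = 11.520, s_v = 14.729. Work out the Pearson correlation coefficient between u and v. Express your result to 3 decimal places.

r = Cov(u,v) / (s_u · s_v) = -23.459 / (11.520 × 14.729)
  = -23.459 / 169.6781 ≈ -0.138

-0.138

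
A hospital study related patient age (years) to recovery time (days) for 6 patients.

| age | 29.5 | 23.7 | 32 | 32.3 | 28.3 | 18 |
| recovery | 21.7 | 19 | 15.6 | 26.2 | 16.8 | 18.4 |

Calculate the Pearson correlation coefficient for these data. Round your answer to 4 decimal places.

n = 6, Σx = 163.8, Σy = 117.7, Σx² = 4624.12, Σy² = 2382.49, Σxy = 3242.55
nΣxy − ΣxΣy = 19455.3 − 19279.26 = 176.04
nΣx² − (Σx)² = 27744.72 − 26830.44 = 914.28; nΣy² − (Σy)² = 14294.94 − 13853.29 = 441.65
r = 176.04 / √(914.28 × 441.65) = 176.04 / 635.4461 ≈ 0.2770

0.2770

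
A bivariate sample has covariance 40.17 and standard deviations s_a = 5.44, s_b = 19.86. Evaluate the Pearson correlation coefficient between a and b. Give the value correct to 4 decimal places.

0.3718

r = Cov(a,b) / (s_a · s_b) = 40.17 / (5.44 × 19.86)
  = 40.17 / 108.0384 ≈ 0.3718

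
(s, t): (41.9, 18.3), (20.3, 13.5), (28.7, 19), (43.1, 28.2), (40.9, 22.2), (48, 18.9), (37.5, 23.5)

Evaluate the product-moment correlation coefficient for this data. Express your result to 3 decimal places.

n = 7, Σs = 260.4, Σt = 143.6, Σs² = 10232.06, Σt² = 3075.68, Σst = 5497.97
nΣst − ΣsΣt = 38485.79 − 37393.44 = 1092.35
nΣs² − (Σs)² = 71624.42 − 67808.16 = 3816.26; nΣt² − (Σt)² = 21529.76 − 20620.96 = 908.8
r = 1092.35 / √(3816.26 × 908.8) = 1092.35 / 1862.3150 ≈ 0.587

0.587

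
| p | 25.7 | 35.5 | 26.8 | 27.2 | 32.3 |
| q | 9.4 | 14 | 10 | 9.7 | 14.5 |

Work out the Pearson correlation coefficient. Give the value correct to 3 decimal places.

n = 5, Σp = 147.5, Σq = 57.6, Σp² = 4422.11, Σq² = 688.7, Σpq = 1738.77
nΣpq − ΣpΣq = 8693.85 − 8496 = 197.85
nΣp² − (Σp)² = 22110.55 − 21756.25 = 354.3; nΣq² − (Σq)² = 3443.5 − 3317.76 = 125.74
r = 197.85 / √(354.3 × 125.74) = 197.85 / 211.0680 ≈ 0.937

0.937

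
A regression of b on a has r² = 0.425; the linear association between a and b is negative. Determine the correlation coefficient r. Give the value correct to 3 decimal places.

|r| = √0.425 = 0.652
The association is negative, so r = −0.652.

-0.652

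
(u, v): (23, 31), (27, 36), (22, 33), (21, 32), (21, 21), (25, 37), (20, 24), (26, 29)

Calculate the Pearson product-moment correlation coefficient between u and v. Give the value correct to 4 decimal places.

n = 8, Σu = 185, Σv = 243, Σu² = 4325, Σv² = 7597, Σuv = 5683
nΣuv − ΣuΣv = 45464 − 44955 = 509
nΣu² − (Σu)² = 34600 − 34225 = 375; nΣv² − (Σv)² = 60776 − 59049 = 1727
r = 509 / √(375 × 1727) = 509 / 804.7515 ≈ 0.6325

0.6325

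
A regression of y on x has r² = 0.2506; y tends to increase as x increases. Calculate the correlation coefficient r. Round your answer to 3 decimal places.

|r| = √0.2506 = 0.501
The association is positive, so r = 0.501.

0.501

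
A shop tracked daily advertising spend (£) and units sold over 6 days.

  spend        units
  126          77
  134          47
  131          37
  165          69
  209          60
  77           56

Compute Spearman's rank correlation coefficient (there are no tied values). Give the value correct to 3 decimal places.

Rank spend: 2, 4, 3, 5, 6, 1
Rank units: 6, 2, 1, 5, 4, 3
d = rank(spend) − rank(units): -4, 2, 2, 0, 2, -2; Σd² = 32
ρ = 1 − 6Σd² / [n(n²−1)] = 1 − 6×32 / (6×35) = 1 − 192/210 ≈ 0.086

0.086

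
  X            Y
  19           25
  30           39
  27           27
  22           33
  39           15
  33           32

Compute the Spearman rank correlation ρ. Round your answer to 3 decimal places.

-0.143

Rank X: 1, 4, 3, 2, 6, 5
Rank Y: 2, 6, 3, 5, 1, 4
d = rank(X) − rank(Y): -1, -2, 0, -3, 5, 1; Σd² = 40
ρ = 1 − 6Σd² / [n(n²−1)] = 1 − 6×40 / (6×35) = 1 − 240/210 ≈ -0.143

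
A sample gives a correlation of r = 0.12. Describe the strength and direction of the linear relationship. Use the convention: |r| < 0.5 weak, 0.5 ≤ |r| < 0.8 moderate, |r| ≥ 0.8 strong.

r = 0.12 > 0 so the relationship is positive.
|r| = 0.12, which falls in the weak range.

weak positive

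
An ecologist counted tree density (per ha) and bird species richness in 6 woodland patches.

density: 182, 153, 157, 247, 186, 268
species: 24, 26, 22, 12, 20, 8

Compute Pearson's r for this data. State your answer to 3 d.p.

n = 6, Σx = 1193, Σy = 112, Σx² = 248611, Σy² = 2344, Σxy = 20628
nΣxy − ΣxΣy = 123768 − 133616 = -9848
nΣx² − (Σx)² = 1491666 − 1423249 = 68417; nΣy² − (Σy)² = 14064 − 12544 = 1520
r = -9848 / √(68417 × 1520) = -9848 / 10197.7370 ≈ -0.966

-0.966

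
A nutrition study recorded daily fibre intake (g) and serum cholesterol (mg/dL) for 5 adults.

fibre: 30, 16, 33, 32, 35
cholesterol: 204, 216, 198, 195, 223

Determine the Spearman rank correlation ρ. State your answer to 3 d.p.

0.100

Rank fibre: 2, 1, 4, 3, 5
Rank cholesterol: 3, 4, 2, 1, 5
d = rank(fibre) − rank(cholesterol): -1, -3, 2, 2, 0; Σd² = 18
ρ = 1 − 6Σd² / [n(n²−1)] = 1 − 6×18 / (5×24) = 1 − 108/120 ≈ 0.100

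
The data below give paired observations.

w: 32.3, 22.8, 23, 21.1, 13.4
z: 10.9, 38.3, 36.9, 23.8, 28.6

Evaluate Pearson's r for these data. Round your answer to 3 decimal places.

n = 5, Σw = 112.6, Σz = 138.5, Σw² = 2716.9, Σz² = 4331.71, Σwz = 2959.43
nΣwz − ΣwΣz = 14797.15 − 15595.1 = -797.95
nΣw² − (Σw)² = 13584.5 − 12678.76 = 905.74; nΣz² − (Σz)² = 21658.55 − 19182.25 = 2476.3
r = -797.95 / √(905.74 × 2476.3) = -797.95 / 1497.6261 ≈ -0.533

-0.533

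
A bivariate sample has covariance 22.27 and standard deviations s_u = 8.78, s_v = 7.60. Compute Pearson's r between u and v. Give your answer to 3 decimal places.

r = Cov(u,v) / (s_u · s_v) = 22.27 / (8.78 × 7.60)
  = 22.27 / 66.7280 ≈ 0.334

0.334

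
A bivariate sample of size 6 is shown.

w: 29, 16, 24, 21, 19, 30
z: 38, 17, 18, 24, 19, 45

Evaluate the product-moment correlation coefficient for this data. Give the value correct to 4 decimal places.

0.8852

n = 6, Σw = 139, Σz = 161, Σw² = 3375, Σz² = 5019, Σwz = 4021
nΣwz − ΣwΣz = 24126 − 22379 = 1747
nΣw² − (Σw)² = 20250 − 19321 = 929; nΣz² − (Σz)² = 30114 − 25921 = 4193
r = 1747 / √(929 × 4193) = 1747 / 1973.6507 ≈ 0.8852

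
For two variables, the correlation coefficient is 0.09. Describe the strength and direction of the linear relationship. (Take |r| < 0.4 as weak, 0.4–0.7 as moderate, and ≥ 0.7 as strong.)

weak positive

r = 0.09 > 0 so the relationship is positive.
|r| = 0.09, which falls in the weak range.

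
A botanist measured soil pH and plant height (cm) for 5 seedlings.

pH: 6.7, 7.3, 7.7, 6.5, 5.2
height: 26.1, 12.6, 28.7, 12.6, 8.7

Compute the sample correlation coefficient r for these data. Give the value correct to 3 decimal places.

n = 5, Σx = 33.4, Σy = 88.7, Σx² = 226.76, Σy² = 1898.11, Σxy = 614.98
nΣxy − ΣxΣy = 3074.9 − 2962.58 = 112.32
nΣx² − (Σx)² = 1133.8 − 1115.56 = 18.24; nΣy² − (Σy)² = 9490.55 − 7867.69 = 1622.86
r = 112.32 / √(18.24 × 1622.86) = 112.32 / 172.0493 ≈ 0.653

0.653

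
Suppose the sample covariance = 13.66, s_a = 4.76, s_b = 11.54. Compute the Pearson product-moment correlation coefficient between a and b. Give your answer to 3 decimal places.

0.249

r = Cov(a,b) / (s_a · s_b) = 13.66 / (4.76 × 11.54)
  = 13.66 / 54.9304 ≈ 0.249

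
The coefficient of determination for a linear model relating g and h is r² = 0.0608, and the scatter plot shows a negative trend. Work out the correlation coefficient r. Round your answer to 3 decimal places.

|r| = √0.0608 = 0.247
The association is negative, so r = −0.247.

-0.247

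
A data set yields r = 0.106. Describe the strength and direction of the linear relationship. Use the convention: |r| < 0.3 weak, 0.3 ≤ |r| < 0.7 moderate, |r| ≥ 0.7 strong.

r = 0.106 > 0 so the relationship is positive.
|r| = 0.106, which falls in the weak range.

weak positive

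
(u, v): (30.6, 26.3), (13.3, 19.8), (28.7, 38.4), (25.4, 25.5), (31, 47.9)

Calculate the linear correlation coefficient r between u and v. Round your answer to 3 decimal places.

0.687

n = 5, Σu = 129, Σv = 157.9, Σu² = 3543.1, Σv² = 5502.95, Σuv = 4302.8
nΣuv − ΣuΣv = 21514 − 20369.1 = 1144.9
nΣu² − (Σu)² = 17715.5 − 16641 = 1074.5; nΣv² − (Σv)² = 27514.75 − 24932.41 = 2582.34
r = 1144.9 / √(1074.5 × 2582.34) = 1144.9 / 1665.7504 ≈ 0.687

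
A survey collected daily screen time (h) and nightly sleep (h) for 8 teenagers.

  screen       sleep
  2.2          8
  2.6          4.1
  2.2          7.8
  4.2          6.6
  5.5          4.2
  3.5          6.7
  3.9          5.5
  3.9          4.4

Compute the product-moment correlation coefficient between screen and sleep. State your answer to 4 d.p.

-0.5746

n = 8, Σx = 28, Σy = 47.3, Σx² = 107, Σy² = 297.35, Σxy = 158.3
nΣxy − ΣxΣy = 1266.4 − 1324.4 = -58
nΣx² − (Σx)² = 856 − 784 = 72; nΣy² − (Σy)² = 2378.8 − 2237.29 = 141.51
r = -58 / √(72 × 141.51) = -58 / 100.9392 ≈ -0.5746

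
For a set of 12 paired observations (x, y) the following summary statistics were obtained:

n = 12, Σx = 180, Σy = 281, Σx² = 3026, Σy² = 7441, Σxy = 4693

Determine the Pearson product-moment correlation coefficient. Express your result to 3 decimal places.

0.902

r = (nΣxy − ΣxΣy) / √[(nΣx² − (Σx)²)(nΣy² − (Σy)²)]
Numerator: 12×4693 − 180×281 = 5736
Denominator: √[(36312 − 32400)(89292 − 78961)] = √[3912 × 10331] = 6357.2692
r = 5736 / 6357.2692 ≈ 0.902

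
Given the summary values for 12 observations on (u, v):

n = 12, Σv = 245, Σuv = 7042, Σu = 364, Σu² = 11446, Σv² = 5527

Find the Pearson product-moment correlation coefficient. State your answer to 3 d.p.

-0.845

r = (nΣuv − ΣuΣv) / √[(nΣu² − (Σu)²)(nΣv² − (Σv)²)]
Numerator: 12×7042 − 364×245 = -4676
Denominator: √[(137352 − 132496)(66324 − 60025)] = √[4856 × 6299] = 5530.6369
r = -4676 / 5530.6369 ≈ -0.845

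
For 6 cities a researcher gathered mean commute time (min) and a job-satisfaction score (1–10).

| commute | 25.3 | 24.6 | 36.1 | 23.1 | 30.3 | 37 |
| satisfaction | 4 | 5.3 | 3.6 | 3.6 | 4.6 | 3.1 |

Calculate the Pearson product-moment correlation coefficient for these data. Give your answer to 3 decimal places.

n = 6, Σx = 176.4, Σy = 24.2, Σx² = 5369.16, Σy² = 100.78, Σxy = 698.78
nΣxy − ΣxΣy = 4192.68 − 4268.88 = -76.2
nΣx² − (Σx)² = 32214.96 − 31116.96 = 1098; nΣy² − (Σy)² = 604.68 − 585.64 = 19.04
r = -76.2 / √(1098 × 19.04) = -76.2 / 144.5888 ≈ -0.527

-0.527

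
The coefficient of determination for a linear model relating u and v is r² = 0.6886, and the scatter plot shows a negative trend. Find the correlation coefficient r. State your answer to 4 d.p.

-0.8298

|r| = √0.6886 = 0.8298
The association is negative, so r = −0.8298.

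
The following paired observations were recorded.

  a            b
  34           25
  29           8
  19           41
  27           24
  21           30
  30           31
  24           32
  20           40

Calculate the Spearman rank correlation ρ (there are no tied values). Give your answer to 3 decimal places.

-0.690

Rank a: 8, 6, 1, 5, 3, 7, 4, 2
Rank b: 3, 1, 8, 2, 4, 5, 6, 7
d = rank(a) − rank(b): 5, 5, -7, 3, -1, 2, -2, -5; Σd² = 142
ρ = 1 − 6Σd² / [n(n²−1)] = 1 − 6×142 / (8×63) = 1 − 852/504 ≈ -0.690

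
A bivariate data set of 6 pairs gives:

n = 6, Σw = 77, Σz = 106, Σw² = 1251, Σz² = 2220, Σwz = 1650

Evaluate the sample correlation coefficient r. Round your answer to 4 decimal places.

0.9587

r = (nΣwz − ΣwΣz) / √[(nΣw² − (Σw)²)(nΣz² − (Σz)²)]
Numerator: 6×1650 − 77×106 = 1738
Denominator: √[(7506 − 5929)(13320 − 11236)] = √[1577 × 2084] = 1812.8618
r = 1738 / 1812.8618 ≈ 0.9587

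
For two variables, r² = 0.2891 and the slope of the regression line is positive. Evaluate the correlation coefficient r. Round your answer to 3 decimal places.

|r| = √0.2891 = 0.538
The association is positive, so r = 0.538.

0.538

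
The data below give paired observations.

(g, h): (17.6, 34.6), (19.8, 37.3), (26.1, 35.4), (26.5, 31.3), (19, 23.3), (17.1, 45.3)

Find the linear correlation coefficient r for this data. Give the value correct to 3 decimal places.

-0.240

n = 6, Σg = 126.1, Σh = 207.2, Σg² = 2738.67, Σh² = 7416.28, Σgh = 4318.22
nΣgh − ΣgΣh = 25909.32 − 26127.92 = -218.6
nΣg² − (Σg)² = 16432.02 − 15901.21 = 530.81; nΣh² − (Σh)² = 44497.68 − 42931.84 = 1565.84
r = -218.6 / √(530.81 × 1565.84) = -218.6 / 911.6817 ≈ -0.240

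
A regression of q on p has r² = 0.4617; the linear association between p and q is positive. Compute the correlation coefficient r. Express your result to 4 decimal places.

0.6795

|r| = √0.4617 = 0.6795
The association is positive, so r = 0.6795.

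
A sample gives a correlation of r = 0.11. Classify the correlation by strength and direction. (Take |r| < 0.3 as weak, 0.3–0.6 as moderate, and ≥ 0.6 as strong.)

weak positive

r = 0.11 > 0 so the relationship is positive.
|r| = 0.11, which falls in the weak range.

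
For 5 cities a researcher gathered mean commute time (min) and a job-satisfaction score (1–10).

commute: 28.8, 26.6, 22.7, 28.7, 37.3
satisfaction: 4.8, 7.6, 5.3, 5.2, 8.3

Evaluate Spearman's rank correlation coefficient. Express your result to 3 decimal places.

Rank commute: 4, 2, 1, 3, 5
Rank satisfaction: 1, 4, 3, 2, 5
d = rank(commute) − rank(satisfaction): 3, -2, -2, 1, 0; Σd² = 18
ρ = 1 − 6Σd² / [n(n²−1)] = 1 − 6×18 / (5×24) = 1 − 108/120 ≈ 0.100

0.100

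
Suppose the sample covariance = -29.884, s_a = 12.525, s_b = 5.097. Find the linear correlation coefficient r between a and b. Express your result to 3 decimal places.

r = Cov(a,b) / (s_a · s_b) = -29.884 / (12.525 × 5.097)
  = -29.884 / 63.8399 ≈ -0.468

-0.468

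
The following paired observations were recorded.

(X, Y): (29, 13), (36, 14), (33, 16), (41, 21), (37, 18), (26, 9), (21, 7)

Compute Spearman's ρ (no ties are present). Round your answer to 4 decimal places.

Rank X: 3, 5, 4, 7, 6, 2, 1
Rank Y: 3, 4, 5, 7, 6, 2, 1
d = rank(X) − rank(Y): 0, 1, -1, 0, 0, 0, 0; Σd² = 2
ρ = 1 − 6Σd² / [n(n²−1)] = 1 − 6×2 / (7×48) = 1 − 12/336 ≈ 0.9643

0.9643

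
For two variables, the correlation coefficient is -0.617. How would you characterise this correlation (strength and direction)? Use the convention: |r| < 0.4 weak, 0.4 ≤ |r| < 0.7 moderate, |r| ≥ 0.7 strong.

moderate negative

r = -0.617 < 0 so the relationship is negative.
|r| = 0.617, which falls in the moderate range.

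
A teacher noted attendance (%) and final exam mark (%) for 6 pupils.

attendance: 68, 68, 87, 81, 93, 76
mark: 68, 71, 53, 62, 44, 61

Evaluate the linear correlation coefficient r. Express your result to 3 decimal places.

-0.967

n = 6, Σx = 473, Σy = 359, Σx² = 37803, Σy² = 21975, Σxy = 27813
nΣxy − ΣxΣy = 166878 − 169807 = -2929
nΣx² − (Σx)² = 226818 − 223729 = 3089; nΣy² − (Σy)² = 131850 − 128881 = 2969
r = -2929 / √(3089 × 2969) = -2929 / 3028.4057 ≈ -0.967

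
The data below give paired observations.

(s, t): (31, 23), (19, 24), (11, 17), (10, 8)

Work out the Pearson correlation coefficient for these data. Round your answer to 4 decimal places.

n = 4, Σs = 71, Σt = 72, Σs² = 1543, Σt² = 1458, Σst = 1436
nΣst − ΣsΣt = 5744 − 5112 = 632
nΣs² − (Σs)² = 6172 − 5041 = 1131; nΣt² − (Σt)² = 5832 − 5184 = 648
r = 632 / √(1131 × 648) = 632 / 856.0888 ≈ 0.7382

0.7382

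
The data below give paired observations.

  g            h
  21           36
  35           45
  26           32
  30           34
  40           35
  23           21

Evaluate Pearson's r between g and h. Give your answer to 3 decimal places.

n = 6, Σg = 175, Σh = 203, Σg² = 5371, Σh² = 7167, Σgh = 6066
nΣgh − ΣgΣh = 36396 − 35525 = 871
nΣg² − (Σg)² = 32226 − 30625 = 1601; nΣh² − (Σh)² = 43002 − 41209 = 1793
r = 871 / √(1601 × 1793) = 871 / 1694.2824 ≈ 0.514

0.514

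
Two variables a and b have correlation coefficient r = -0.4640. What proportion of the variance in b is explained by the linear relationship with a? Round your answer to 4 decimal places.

r² = (-0.4640)² = 0.2153

0.2153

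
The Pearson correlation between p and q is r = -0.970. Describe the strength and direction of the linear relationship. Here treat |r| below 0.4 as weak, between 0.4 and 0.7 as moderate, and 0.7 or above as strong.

r = -0.970 < 0 so the relationship is negative.
|r| = 0.970, which falls in the strong range.

strong negative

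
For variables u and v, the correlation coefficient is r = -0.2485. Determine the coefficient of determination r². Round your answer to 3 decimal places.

r² = (-0.2485)² = 0.062

0.062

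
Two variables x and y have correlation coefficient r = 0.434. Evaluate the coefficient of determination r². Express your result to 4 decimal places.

0.1884

r² = (0.434)² = 0.1884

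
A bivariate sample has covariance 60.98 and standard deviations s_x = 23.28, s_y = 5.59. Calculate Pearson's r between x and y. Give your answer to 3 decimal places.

0.469

r = Cov(x,y) / (s_x · s_y) = 60.98 / (23.28 × 5.59)
  = 60.98 / 130.1352 ≈ 0.469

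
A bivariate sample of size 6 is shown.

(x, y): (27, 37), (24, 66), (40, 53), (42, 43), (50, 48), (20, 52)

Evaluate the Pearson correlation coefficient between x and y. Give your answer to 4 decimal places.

-0.2850

n = 6, Σx = 203, Σy = 299, Σx² = 7569, Σy² = 15391, Σxy = 9949
nΣxy − ΣxΣy = 59694 − 60697 = -1003
nΣx² − (Σx)² = 45414 − 41209 = 4205; nΣy² − (Σy)² = 92346 − 89401 = 2945
r = -1003 / √(4205 × 2945) = -1003 / 3519.0517 ≈ -0.2850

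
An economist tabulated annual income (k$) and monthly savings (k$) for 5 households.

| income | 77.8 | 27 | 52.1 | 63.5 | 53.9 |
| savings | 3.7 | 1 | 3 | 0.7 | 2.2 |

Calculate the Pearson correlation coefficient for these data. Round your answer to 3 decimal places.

0.553

n = 5, Σx = 274.3, Σy = 10.6, Σx² = 16433.71, Σy² = 29.02, Σxy = 634.19
nΣxy − ΣxΣy = 3170.95 − 2907.58 = 263.37
nΣx² − (Σx)² = 82168.55 − 75240.49 = 6928.06; nΣy² − (Σy)² = 145.1 − 112.36 = 32.74
r = 263.37 / √(6928.06 × 32.74) = 263.37 / 476.2612 ≈ 0.553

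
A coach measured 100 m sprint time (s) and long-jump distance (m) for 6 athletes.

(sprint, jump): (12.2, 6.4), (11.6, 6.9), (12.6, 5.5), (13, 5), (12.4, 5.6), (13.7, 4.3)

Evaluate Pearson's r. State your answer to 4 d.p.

n = 6, Σx = 75.5, Σy = 33.7, Σx² = 952.61, Σy² = 193.67, Σxy = 420.77
nΣxy − ΣxΣy = 2524.62 − 2544.35 = -19.73
nΣx² − (Σx)² = 5715.66 − 5700.25 = 15.41; nΣy² − (Σy)² = 1162.02 − 1135.69 = 26.33
r = -19.73 / √(15.41 × 26.33) = -19.73 / 20.1431 ≈ -0.9795

-0.9795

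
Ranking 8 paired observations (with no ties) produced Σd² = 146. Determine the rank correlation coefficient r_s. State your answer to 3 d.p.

ρ = 1 − 6Σd² / [n(n²−1)] = 1 − 6×146 / (8×63)
  = 1 − 876/504 = 1 − 1.7381 ≈ -0.738

-0.738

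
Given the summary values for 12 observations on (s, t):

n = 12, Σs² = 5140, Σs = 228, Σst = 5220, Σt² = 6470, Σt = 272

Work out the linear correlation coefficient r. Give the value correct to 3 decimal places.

r = (nΣst − ΣsΣt) / √[(nΣs² − (Σs)²)(nΣt² − (Σt)²)]
Numerator: 12×5220 − 228×272 = 624
Denominator: √[(61680 − 51984)(77640 − 73984)] = √[9696 × 3656] = 5953.8707
r = 624 / 5953.8707 ≈ 0.105

0.105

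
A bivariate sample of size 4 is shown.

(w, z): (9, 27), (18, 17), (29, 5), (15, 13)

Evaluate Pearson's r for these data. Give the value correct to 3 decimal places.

-0.920

n = 4, Σw = 71, Σz = 62, Σw² = 1471, Σz² = 1212, Σwz = 889
nΣwz − ΣwΣz = 3556 − 4402 = -846
nΣw² − (Σw)² = 5884 − 5041 = 843; nΣz² − (Σz)² = 4848 − 3844 = 1004
r = -846 / √(843 × 1004) = -846 / 919.9848 ≈ -0.920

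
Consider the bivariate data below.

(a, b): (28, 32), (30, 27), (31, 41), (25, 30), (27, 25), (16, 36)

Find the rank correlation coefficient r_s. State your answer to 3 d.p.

Rank a: 4, 5, 6, 2, 3, 1
Rank b: 4, 2, 6, 3, 1, 5
d = rank(a) − rank(b): 0, 3, 0, -1, 2, -4; Σd² = 30
ρ = 1 − 6Σd² / [n(n²−1)] = 1 − 6×30 / (6×35) = 1 − 180/210 ≈ 0.143

0.143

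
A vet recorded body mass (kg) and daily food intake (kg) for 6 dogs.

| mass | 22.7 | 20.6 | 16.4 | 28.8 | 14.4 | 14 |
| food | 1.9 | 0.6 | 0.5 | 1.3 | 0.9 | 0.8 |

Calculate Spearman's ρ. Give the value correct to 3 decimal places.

0.486

Rank mass: 5, 4, 3, 6, 2, 1
Rank food: 6, 2, 1, 5, 4, 3
d = rank(mass) − rank(food): -1, 2, 2, 1, -2, -2; Σd² = 18
ρ = 1 − 6Σd² / [n(n²−1)] = 1 − 6×18 / (6×35) = 1 − 108/210 ≈ 0.486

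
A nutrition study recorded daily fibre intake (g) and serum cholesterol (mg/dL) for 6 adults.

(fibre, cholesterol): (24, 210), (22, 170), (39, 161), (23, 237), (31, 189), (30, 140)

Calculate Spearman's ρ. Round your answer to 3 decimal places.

-0.429

Rank fibre: 3, 1, 6, 2, 5, 4
Rank cholesterol: 5, 3, 2, 6, 4, 1
d = rank(fibre) − rank(cholesterol): -2, -2, 4, -4, 1, 3; Σd² = 50
ρ = 1 − 6Σd² / [n(n²−1)] = 1 − 6×50 / (6×35) = 1 − 300/210 ≈ -0.429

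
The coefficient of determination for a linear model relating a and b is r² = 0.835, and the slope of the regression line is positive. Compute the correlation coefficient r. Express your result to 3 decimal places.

|r| = √0.835 = 0.914
The association is positive, so r = 0.914.

0.914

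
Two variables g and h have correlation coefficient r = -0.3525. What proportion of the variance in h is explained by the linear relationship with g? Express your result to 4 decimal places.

r² = (-0.3525)² = 0.1243

0.1243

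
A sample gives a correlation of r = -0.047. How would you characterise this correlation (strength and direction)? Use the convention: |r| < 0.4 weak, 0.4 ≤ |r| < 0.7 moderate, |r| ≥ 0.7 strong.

weak negative

r = -0.047 < 0 so the relationship is negative.
|r| = 0.047, which falls in the weak range.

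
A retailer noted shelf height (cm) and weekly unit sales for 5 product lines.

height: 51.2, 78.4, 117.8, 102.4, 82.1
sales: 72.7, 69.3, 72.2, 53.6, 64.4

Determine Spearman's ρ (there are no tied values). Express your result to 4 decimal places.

Rank height: 1, 2, 5, 4, 3
Rank sales: 5, 3, 4, 1, 2
d = rank(height) − rank(sales): -4, -1, 1, 3, 1; Σd² = 28
ρ = 1 − 6Σd² / [n(n²−1)] = 1 − 6×28 / (5×24) = 1 − 168/120 ≈ -0.4000

-0.4000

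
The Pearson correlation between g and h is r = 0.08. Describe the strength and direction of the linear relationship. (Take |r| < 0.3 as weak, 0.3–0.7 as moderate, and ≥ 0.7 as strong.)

weak positive

r = 0.08 > 0 so the relationship is positive.
|r| = 0.08, which falls in the weak range.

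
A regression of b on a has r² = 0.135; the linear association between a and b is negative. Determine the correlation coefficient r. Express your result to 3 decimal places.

-0.367

|r| = √0.135 = 0.367
The association is negative, so r = −0.367.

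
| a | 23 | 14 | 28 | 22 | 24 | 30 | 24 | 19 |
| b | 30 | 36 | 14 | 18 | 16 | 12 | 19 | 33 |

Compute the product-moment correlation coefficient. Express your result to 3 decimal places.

-0.878

n = 8, Σa = 184, Σb = 178, Σa² = 4406, Σb² = 4566, Σab = 3809
nΣab − ΣaΣb = 30472 − 32752 = -2280
nΣa² − (Σa)² = 35248 − 33856 = 1392; nΣb² − (Σb)² = 36528 − 31684 = 4844
r = -2280 / √(1392 × 4844) = -2280 / 2596.6994 ≈ -0.878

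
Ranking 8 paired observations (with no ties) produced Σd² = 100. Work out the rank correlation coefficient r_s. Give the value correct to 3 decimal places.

ρ = 1 − 6Σd² / [n(n²−1)] = 1 − 6×100 / (8×63)
  = 1 − 600/504 = 1 − 1.1905 ≈ -0.190

-0.190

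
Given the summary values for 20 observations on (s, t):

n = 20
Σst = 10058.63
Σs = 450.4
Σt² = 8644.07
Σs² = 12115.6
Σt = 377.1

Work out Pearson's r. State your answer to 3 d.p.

0.900

r = (nΣst − ΣsΣt) / √[(nΣs² − (Σs)²)(nΣt² − (Σt)²)]
Numerator: 20×10058.63 − 450.4×377.1 = 31326.76
Denominator: √[(242312 − 202860.16)(172881.4 − 142204.41)] = √[39451.84 × 30676.99] = 34788.8445
r = 31326.76 / 34788.8445 ≈ 0.900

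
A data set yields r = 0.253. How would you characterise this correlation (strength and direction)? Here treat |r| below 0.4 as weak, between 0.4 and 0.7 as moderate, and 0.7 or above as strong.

weak positive

r = 0.253 > 0 so the relationship is positive.
|r| = 0.253, which falls in the weak range.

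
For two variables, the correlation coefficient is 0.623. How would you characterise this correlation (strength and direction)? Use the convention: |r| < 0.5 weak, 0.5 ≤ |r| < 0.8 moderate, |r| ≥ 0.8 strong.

moderate positive

r = 0.623 > 0 so the relationship is positive.
|r| = 0.623, which falls in the moderate range.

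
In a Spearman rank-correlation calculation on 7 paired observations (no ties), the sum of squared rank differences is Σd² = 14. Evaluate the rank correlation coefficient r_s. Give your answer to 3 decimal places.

ρ = 1 − 6Σd² / [n(n²−1)] = 1 − 6×14 / (7×48)
  = 1 − 84/336 = 1 − 0.2500 ≈ 0.750

0.750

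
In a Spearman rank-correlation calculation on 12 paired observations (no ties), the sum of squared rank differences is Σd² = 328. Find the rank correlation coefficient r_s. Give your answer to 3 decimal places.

-0.147

ρ = 1 − 6Σd² / [n(n²−1)] = 1 − 6×328 / (12×143)
  = 1 − 1968/1716 = 1 − 1.1469 ≈ -0.147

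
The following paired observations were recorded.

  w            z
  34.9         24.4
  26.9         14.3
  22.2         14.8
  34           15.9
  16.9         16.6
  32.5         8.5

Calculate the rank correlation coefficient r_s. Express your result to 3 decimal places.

0.200

Rank w: 6, 3, 2, 5, 1, 4
Rank z: 6, 2, 3, 4, 5, 1
d = rank(w) − rank(z): 0, 1, -1, 1, -4, 3; Σd² = 28
ρ = 1 − 6Σd² / [n(n²−1)] = 1 − 6×28 / (6×35) = 1 − 168/210 ≈ 0.200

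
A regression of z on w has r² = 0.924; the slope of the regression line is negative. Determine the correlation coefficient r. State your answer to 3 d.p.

|r| = √0.924 = 0.961
The association is negative, so r = −0.961.

-0.961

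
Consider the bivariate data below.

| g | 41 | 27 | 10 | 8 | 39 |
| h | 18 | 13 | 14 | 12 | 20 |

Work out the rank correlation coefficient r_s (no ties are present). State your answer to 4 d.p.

0.8000

Rank g: 5, 3, 2, 1, 4
Rank h: 4, 2, 3, 1, 5
d = rank(g) − rank(h): 1, 1, -1, 0, -1; Σd² = 4
ρ = 1 − 6Σd² / [n(n²−1)] = 1 − 6×4 / (5×24) = 1 − 24/120 ≈ 0.8000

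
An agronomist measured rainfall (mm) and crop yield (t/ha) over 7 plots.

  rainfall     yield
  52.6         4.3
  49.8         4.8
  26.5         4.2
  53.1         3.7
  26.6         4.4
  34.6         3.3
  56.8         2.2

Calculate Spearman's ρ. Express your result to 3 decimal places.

-0.429

Rank rainfall: 5, 4, 1, 6, 2, 3, 7
Rank yield: 5, 7, 4, 3, 6, 2, 1
d = rank(rainfall) − rank(yield): 0, -3, -3, 3, -4, 1, 6; Σd² = 80
ρ = 1 − 6Σd² / [n(n²−1)] = 1 − 6×80 / (7×48) = 1 − 480/336 ≈ -0.429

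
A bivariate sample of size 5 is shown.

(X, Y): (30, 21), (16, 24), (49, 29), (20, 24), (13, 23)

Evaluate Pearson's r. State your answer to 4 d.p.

0.6771

n = 5, ΣX = 128, ΣY = 121, ΣX² = 4126, ΣY² = 2963, ΣXY = 3214
nΣXY − ΣXΣY = 16070 − 15488 = 582
nΣX² − (ΣX)² = 20630 − 16384 = 4246; nΣY² − (ΣY)² = 14815 − 14641 = 174
r = 582 / √(4246 × 174) = 582 / 859.5371 ≈ 0.6771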